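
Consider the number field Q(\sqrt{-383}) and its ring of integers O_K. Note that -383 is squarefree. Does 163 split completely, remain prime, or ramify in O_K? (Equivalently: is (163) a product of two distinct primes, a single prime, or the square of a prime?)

-383 mod 4 = 1, hence disc K = -383 and O_K = ℤ[(1+√-383)/2].
disc(K) = -383 is not divisible by 163; 163 is unramified.
(-383/163) = 106^81 mod 163 = 162, giving Legendre symbol -1.
(-383/163) = -1, so 163 is inert.

remains prime (inert)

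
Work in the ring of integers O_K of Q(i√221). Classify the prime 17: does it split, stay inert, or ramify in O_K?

ramified

Since -221 ≢ 1 mod 4, the ring of integers is ℤ[√-221] with discriminant 4·(-221) = -884.
disc(K) = -884 = 17·(-52), so p = 17 is ramified.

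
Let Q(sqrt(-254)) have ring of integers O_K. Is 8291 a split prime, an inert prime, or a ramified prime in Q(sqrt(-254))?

p is inert

Since -254 ≢ 1 mod 4, the ring of integers is ℤ[√-254] with discriminant 4·(-254) = -1016.
disc(K) = -1016 is not divisible by 8291; 8291 is unramified.
Legendre symbol by Euler's criterion: (-254/8291) ≡ (-254)^4145 ≡ 8290 (mod 8291), i.e. (-254/8291) = -1.
Legendre symbol -1 ⇒ 8291 is inert.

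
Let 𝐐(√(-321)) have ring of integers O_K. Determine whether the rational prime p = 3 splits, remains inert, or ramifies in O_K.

-321 mod 4 = 3, hence disc K = 4·(-321) = -1284 and O_K = ℤ[√-321].
3 divides disc(K) = -1284, so 3 ramifies.

ramified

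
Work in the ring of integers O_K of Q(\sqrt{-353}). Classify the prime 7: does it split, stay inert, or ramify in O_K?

splits completely

Since -353 ≢ 1 mod 4, the ring of integers is ℤ[√-353] with discriminant 4·(-353) = -1412.
Since gcd(7, -1412) = 1 the prime 7 does not ramify.
Legendre symbol by Euler's criterion: (-353/7) ≡ (-353)^3 ≡ 1 (mod 7), i.e. (-353/7) = 1.
(-353/7) = 1, so 7 splits.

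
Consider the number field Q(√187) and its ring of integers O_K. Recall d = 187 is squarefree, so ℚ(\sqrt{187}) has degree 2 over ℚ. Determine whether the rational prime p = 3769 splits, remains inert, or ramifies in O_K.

3769 splits in O_K

187 mod 4 = 3, hence disc K = 4·187 = 748 and O_K = ℤ[√187].
3769 ∤ 748, so 3769 is unramified.
Compute (187/3769) via Euler: 187^((3769-1)/2) mod 3769 = 1, so (187/3769) = 1.
Legendre symbol 1 ⇒ 3769 is split.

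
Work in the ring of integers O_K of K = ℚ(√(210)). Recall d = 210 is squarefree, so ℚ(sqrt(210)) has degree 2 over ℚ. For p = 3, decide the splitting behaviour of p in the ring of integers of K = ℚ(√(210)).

ramifies in O_K

210 mod 4 = 2, hence disc K = 4·210 = 840 and O_K = ℤ[√210].
disc(K) = 840 = 3·280, so p = 3 is ramified.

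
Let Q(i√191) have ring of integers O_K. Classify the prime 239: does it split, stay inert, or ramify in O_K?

p splits

d = -191 ≡ 1 (mod 4), so O_K = ℤ[(1+√-191)/2] and disc(K) = d = -191.
239 ∤ -191, so 239 is unramified.
Euler's criterion: (-191)^119 mod 239 = 1. Thus (-191|239) = 1.
Legendre symbol 1 ⇒ 239 is split.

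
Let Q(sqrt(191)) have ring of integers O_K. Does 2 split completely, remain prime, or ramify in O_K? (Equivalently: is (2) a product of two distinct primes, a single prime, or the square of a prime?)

191 mod 4 = 3, hence disc K = 4·191 = 764 and O_K = ℤ[√191].
Ramification test: 2 | 764. The prime 2 ramifies in K.

ramified — (2) = 𝔭²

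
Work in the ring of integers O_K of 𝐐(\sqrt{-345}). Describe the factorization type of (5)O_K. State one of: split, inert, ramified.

-345 mod 4 = 3, hence disc K = 4·(-345) = -1380 and O_K = ℤ[√-345].
disc(K) = -1380 = 5·(-276), so p = 5 is ramified.

ramifies in O_K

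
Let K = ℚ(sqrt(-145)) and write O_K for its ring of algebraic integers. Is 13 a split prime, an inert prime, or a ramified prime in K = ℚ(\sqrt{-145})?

remains prime (inert)

-145 mod 4 = 3, hence disc K = 4·(-145) = -580 and O_K = ℤ[√-145].
disc(K) = -580 is not divisible by 13; 13 is unramified.
(-145/13) = 11^6 mod 13 = 12, giving Legendre symbol -1.
d is a non-residue mod p, hence 13 remains inert in O_K.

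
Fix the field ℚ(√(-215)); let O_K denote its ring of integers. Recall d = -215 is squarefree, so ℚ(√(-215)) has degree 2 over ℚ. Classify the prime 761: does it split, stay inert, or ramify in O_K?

p is inert

d = -215 ≡ 1 (mod 4), so O_K = ℤ[(1+√-215)/2] and disc(K) = d = -215.
761 ∤ -215, so 761 is unramified.
Legendre symbol by Euler's criterion: (-215/761) ≡ (-215)^380 ≡ 760 (mod 761), i.e. (-215/761) = -1.
Legendre symbol -1 ⇒ 761 is inert.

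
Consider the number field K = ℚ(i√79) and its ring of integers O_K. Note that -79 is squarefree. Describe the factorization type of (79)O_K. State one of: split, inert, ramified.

ramified

-79 mod 4 = 1, hence disc K = -79 and O_K = ℤ[(1+√-79)/2].
disc(K) = -79 = 79·(-1), so p = 79 is ramified.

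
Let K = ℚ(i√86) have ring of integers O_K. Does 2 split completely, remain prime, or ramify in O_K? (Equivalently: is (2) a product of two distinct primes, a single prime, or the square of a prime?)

-86 mod 4 = 2, hence disc K = 4·(-86) = -344 and O_K = ℤ[√-86].
disc(K) = -344 = 2·(-172), so p = 2 is ramified.

2 is ramified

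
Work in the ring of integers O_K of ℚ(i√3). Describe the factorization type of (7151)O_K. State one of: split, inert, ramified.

d = -3 ≡ 1 (mod 4), so O_K = ℤ[(1+√-3)/2] and disc(K) = d = -3.
disc(K) = -3 is not divisible by 7151; 7151 is unramified.
Legendre symbol by Euler's criterion: (-3/7151) ≡ (-3)^3575 ≡ 7150 (mod 7151), i.e. (-3/7151) = -1.
d is a non-residue mod p, hence 7151 remains inert in O_K.

inert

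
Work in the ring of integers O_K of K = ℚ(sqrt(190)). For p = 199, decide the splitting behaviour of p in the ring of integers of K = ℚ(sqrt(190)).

190 mod 4 = 2, hence disc K = 4·190 = 760 and O_K = ℤ[√190].
199 ∤ 760, so 199 is unramified.
Legendre symbol by Euler's criterion: (190/199) ≡ 190^99 ≡ 198 (mod 199), i.e. (190/199) = -1.
Legendre symbol -1 ⇒ 199 is inert.

inert — (199) stays prime in O_K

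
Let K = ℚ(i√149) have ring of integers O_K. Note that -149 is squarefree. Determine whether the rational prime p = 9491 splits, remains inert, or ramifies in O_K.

d = -149 ≡ 3 (mod 4), so O_K = ℤ[√-149] and disc(K) = 4d = -596.
disc(K) = -596 is not divisible by 9491; 9491 is unramified.
Compute (-149/9491) via Euler: 9342^((9491-1)/2) mod 9491 = 9490, so (-149/9491) = -1.
(-149/9491) = -1, so 9491 is inert.

9491 remains inert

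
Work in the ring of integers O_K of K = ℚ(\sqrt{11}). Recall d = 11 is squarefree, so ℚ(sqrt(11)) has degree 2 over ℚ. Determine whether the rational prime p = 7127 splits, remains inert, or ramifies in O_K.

split

11 mod 4 = 3, hence disc K = 4·11 = 44 and O_K = ℤ[√11].
7127 ∤ 44, so 7127 is unramified.
(11/7127) = 11^3563 mod 7127 = 1, giving Legendre symbol 1.
Legendre symbol 1 ⇒ 7127 is split.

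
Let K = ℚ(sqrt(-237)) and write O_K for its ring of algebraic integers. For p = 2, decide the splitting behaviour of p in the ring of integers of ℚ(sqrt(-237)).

d = -237 ≡ 3 (mod 4), so O_K = ℤ[√-237] and disc(K) = 4d = -948.
2 divides disc(K) = -948, so 2 ramifies.

ramified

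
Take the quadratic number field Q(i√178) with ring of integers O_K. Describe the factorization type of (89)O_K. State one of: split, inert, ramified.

-178 mod 4 = 2, hence disc K = 4·(-178) = -712 and O_K = ℤ[√-178].
disc(K) = -712 = 89·(-8), so p = 89 is ramified.

ramifies in O_K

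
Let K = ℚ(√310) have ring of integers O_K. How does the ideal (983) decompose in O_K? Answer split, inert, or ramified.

inert

Since 310 ≢ 1 mod 4, the ring of integers is ℤ[√310] with discriminant 4·310 = 1240.
983 ∤ 1240, so 983 is unramified.
Compute (310/983) via Euler: 310^((983-1)/2) mod 983 = 982, so (310/983) = -1.
Legendre symbol -1 ⇒ 983 is inert.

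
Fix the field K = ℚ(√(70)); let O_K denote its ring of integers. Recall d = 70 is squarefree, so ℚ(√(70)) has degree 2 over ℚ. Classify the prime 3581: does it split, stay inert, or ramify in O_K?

70 mod 4 = 2, hence disc K = 4·70 = 280 and O_K = ℤ[√70].
Since gcd(3581, 280) = 1 the prime 3581 does not ramify.
Legendre symbol by Euler's criterion: (70/3581) ≡ 70^1790 ≡ 3580 (mod 3581), i.e. (70/3581) = -1.
d is a non-residue mod p, hence 3581 remains inert in O_K.

inert — (3581) stays prime in O_K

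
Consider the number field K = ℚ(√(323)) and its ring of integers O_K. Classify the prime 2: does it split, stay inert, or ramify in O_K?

ramifies in O_K

Since 323 ≢ 1 mod 4, the ring of integers is ℤ[√323] with discriminant 4·323 = 1292.
2 divides disc(K) = 1292, so 2 ramifies.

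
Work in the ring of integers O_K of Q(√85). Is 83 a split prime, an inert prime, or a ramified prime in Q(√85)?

p is inert

d = 85 ≡ 1 (mod 4), so O_K = ℤ[(1+√85)/2] and disc(K) = d = 85.
disc(K) = 85 is not divisible by 83; 83 is unramified.
Legendre symbol by Euler's criterion: (85/83) ≡ 85^41 ≡ 82 (mod 83), i.e. (85/83) = -1.
Legendre symbol -1 ⇒ 83 is inert.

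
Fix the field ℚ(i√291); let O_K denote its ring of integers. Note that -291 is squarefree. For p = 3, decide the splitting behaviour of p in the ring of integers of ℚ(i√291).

ramifies in O_K

Since -291 ≡ 1 mod 4, the ring of integers is ℤ[(1+√-291)/2] with discriminant -291.
disc(K) = -291 = 3·(-97), so p = 3 is ramified.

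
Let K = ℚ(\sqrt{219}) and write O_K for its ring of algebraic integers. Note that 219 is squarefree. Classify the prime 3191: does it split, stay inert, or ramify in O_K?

219 mod 4 = 3, hence disc K = 4·219 = 876 and O_K = ℤ[√219].
Since gcd(3191, 876) = 1 the prime 3191 does not ramify.
(219/3191) = 219^1595 mod 3191 = 3190, giving Legendre symbol -1.
d is a non-residue mod p, hence 3191 remains inert in O_K.

p is inert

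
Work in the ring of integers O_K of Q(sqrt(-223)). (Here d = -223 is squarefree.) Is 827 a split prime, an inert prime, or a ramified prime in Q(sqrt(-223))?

d = -223 ≡ 1 (mod 4), so O_K = ℤ[(1+√-223)/2] and disc(K) = d = -223.
827 ∤ -223, so 827 is unramified.
Legendre symbol by Euler's criterion: (-223/827) ≡ (-223)^413 ≡ 826 (mod 827), i.e. (-223/827) = -1.
Legendre symbol -1 ⇒ 827 is inert.

inert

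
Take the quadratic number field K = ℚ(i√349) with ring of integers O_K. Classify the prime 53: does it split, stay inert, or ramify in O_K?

53 remains inert

Since -349 ≢ 1 mod 4, the ring of integers is ℤ[√-349] with discriminant 4·(-349) = -1396.
Since gcd(53, -1396) = 1 the prime 53 does not ramify.
Euler's criterion: (-349)^26 mod 53 = 52. Thus (-349|53) = -1.
(-349/53) = -1, so 53 is inert.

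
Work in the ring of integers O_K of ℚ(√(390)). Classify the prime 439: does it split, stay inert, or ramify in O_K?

remains prime (inert)

d = 390 ≡ 2 (mod 4), so O_K = ℤ[√390] and disc(K) = 4d = 1560.
disc(K) = 1560 is not divisible by 439; 439 is unramified.
Compute (390/439) via Euler: 390^((439-1)/2) mod 439 = 438, so (390/439) = -1.
d is a non-residue mod p, hence 439 remains inert in O_K.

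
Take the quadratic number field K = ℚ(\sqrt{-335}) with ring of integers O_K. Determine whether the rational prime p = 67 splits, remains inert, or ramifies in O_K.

Since -335 ≡ 1 mod 4, the ring of integers is ℤ[(1+√-335)/2] with discriminant -335.
67 divides disc(K) = -335, so 67 ramifies.

ramified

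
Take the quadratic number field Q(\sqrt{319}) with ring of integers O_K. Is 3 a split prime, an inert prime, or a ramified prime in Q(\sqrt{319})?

split — (3) = 𝔭₁𝔭₂ with 𝔭₁ ≠ 𝔭₂

Since 319 ≢ 1 mod 4, the ring of integers is ℤ[√319] with discriminant 4·319 = 1276.
disc(K) = 1276 is not divisible by 3; 3 is unramified.
(319/3) = 1^1 mod 3 = 1, giving Legendre symbol 1.
Legendre symbol 1 ⇒ 3 is split.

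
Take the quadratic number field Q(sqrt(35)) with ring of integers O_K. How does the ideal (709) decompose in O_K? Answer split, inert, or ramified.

split

35 mod 4 = 3, hence disc K = 4·35 = 140 and O_K = ℤ[√35].
709 ∤ 140, so 709 is unramified.
(35/709) = 35^354 mod 709 = 1, giving Legendre symbol 1.
(35/709) = 1, so 709 splits.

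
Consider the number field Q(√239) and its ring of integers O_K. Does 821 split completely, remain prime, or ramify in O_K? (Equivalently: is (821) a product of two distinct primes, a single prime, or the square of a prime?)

821 remains inert

d = 239 ≡ 3 (mod 4), so O_K = ℤ[√239] and disc(K) = 4d = 956.
disc(K) = 956 is not divisible by 821; 821 is unramified.
Euler's criterion: 239^410 mod 821 = 820. Thus (239|821) = -1.
d is a non-residue mod p, hence 821 remains inert in O_K.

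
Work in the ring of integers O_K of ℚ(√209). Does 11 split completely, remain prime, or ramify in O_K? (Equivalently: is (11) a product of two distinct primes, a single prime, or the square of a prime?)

p ramifies

Since 209 ≡ 1 mod 4, the ring of integers is ℤ[(1+√209)/2] with discriminant 209.
11 divides disc(K) = 209, so 11 ramifies.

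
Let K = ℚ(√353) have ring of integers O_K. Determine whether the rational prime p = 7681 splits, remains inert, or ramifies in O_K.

inert

Since 353 ≡ 1 mod 4, the ring of integers is ℤ[(1+√353)/2] with discriminant 353.
Since gcd(7681, 353) = 1 the prime 7681 does not ramify.
Compute (353/7681) via Euler: 353^((7681-1)/2) mod 7681 = 7680, so (353/7681) = -1.
(353/7681) = -1, so 7681 is inert.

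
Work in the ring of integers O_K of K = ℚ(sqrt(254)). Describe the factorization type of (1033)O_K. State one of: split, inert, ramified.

d = 254 ≡ 2 (mod 4), so O_K = ℤ[√254] and disc(K) = 4d = 1016.
disc(K) = 1016 is not divisible by 1033; 1033 is unramified.
Compute (254/1033) via Euler: 254^((1033-1)/2) mod 1033 = 1, so (254/1033) = 1.
(254/1033) = 1, so 1033 splits.

split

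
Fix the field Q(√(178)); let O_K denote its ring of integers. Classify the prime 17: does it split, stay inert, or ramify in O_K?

17 splits in O_K

Since 178 ≢ 1 mod 4, the ring of integers is ℤ[√178] with discriminant 4·178 = 712.
Since gcd(17, 712) = 1 the prime 17 does not ramify.
Euler's criterion: 178^8 mod 17 = 1. Thus (178|17) = 1.
(178/17) = 1, so 17 splits.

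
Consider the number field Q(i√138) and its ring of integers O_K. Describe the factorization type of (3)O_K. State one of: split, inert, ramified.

3 is ramified

d = -138 ≡ 2 (mod 4), so O_K = ℤ[√-138] and disc(K) = 4d = -552.
disc(K) = -552 = 3·(-184), so p = 3 is ramified.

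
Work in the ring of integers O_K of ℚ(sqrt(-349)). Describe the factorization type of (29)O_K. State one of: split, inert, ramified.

d = -349 ≡ 3 (mod 4), so O_K = ℤ[√-349] and disc(K) = 4d = -1396.
29 ∤ -1396, so 29 is unramified.
Legendre symbol by Euler's criterion: (-349/29) ≡ (-349)^14 ≡ 1 (mod 29), i.e. (-349/29) = 1.
(-349/29) = 1, so 29 splits.

splits completely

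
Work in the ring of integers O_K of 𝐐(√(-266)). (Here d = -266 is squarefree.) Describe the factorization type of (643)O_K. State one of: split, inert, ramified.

p is inert

-266 mod 4 = 2, hence disc K = 4·(-266) = -1064 and O_K = ℤ[√-266].
643 ∤ -1064, so 643 is unramified.
Euler's criterion: (-266)^321 mod 643 = 642. Thus (-266|643) = -1.
Legendre symbol -1 ⇒ 643 is inert.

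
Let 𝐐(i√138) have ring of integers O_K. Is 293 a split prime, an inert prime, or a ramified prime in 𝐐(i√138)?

Since -138 ≢ 1 mod 4, the ring of integers is ℤ[√-138] with discriminant 4·(-138) = -552.
Since gcd(293, -552) = 1 the prime 293 does not ramify.
Legendre symbol by Euler's criterion: (-138/293) ≡ (-138)^146 ≡ 292 (mod 293), i.e. (-138/293) = -1.
d is a non-residue mod p, hence 293 remains inert in O_K.

inert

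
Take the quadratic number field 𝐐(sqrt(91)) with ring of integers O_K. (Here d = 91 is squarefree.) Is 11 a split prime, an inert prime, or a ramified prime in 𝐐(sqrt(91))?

split — (11) = 𝔭₁𝔭₂ with 𝔭₁ ≠ 𝔭₂

91 mod 4 = 3, hence disc K = 4·91 = 364 and O_K = ℤ[√91].
Since gcd(11, 364) = 1 the prime 11 does not ramify.
(91/11) = 3^5 mod 11 = 1, giving Legendre symbol 1.
d is a quadratic residue mod p, hence 11 splits in O_K.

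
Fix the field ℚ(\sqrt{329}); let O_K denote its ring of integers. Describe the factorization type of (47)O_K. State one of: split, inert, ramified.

ramified — (47) = 𝔭²

329 mod 4 = 1, hence disc K = 329 and O_K = ℤ[(1+√329)/2].
47 divides disc(K) = 329, so 47 ramifies.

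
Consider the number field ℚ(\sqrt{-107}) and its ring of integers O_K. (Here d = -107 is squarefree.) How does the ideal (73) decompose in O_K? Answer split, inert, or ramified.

73 remains inert

d = -107 ≡ 1 (mod 4), so O_K = ℤ[(1+√-107)/2] and disc(K) = d = -107.
73 ∤ -107, so 73 is unramified.
Compute (-107/73) via Euler: 39^((73-1)/2) mod 73 = 72, so (-107/73) = -1.
(-107/73) = -1, so 73 is inert.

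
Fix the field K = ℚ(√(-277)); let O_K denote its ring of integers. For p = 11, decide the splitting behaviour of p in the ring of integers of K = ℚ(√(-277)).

split — (11) = 𝔭₁𝔭₂ with 𝔭₁ ≠ 𝔭₂

Since -277 ≢ 1 mod 4, the ring of integers is ℤ[√-277] with discriminant 4·(-277) = -1108.
11 ∤ -1108, so 11 is unramified.
Euler's criterion: (-277)^5 mod 11 = 1. Thus (-277|11) = 1.
(-277/11) = 1, so 11 splits.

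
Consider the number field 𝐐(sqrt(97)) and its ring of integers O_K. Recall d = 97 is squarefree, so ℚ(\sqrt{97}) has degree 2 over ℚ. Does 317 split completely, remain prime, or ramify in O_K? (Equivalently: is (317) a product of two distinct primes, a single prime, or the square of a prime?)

p is inert

d = 97 ≡ 1 (mod 4), so O_K = ℤ[(1+√97)/2] and disc(K) = d = 97.
Since gcd(317, 97) = 1 the prime 317 does not ramify.
Euler's criterion: 97^158 mod 317 = 316. Thus (97|317) = -1.
Legendre symbol -1 ⇒ 317 is inert.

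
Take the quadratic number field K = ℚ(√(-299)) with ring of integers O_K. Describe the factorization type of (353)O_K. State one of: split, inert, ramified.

Since -299 ≡ 1 mod 4, the ring of integers is ℤ[(1+√-299)/2] with discriminant -299.
353 ∤ -299, so 353 is unramified.
(-299/353) = 54^176 mod 353 = 352, giving Legendre symbol -1.
(-299/353) = -1, so 353 is inert.

remains prime (inert)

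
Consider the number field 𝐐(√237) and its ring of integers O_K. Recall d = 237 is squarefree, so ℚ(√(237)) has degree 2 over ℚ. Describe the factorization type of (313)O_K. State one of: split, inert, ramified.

p splits

237 mod 4 = 1, hence disc K = 237 and O_K = ℤ[(1+√237)/2].
313 ∤ 237, so 313 is unramified.
Compute (237/313) via Euler: 237^((313-1)/2) mod 313 = 1, so (237/313) = 1.
Legendre symbol 1 ⇒ 313 is split.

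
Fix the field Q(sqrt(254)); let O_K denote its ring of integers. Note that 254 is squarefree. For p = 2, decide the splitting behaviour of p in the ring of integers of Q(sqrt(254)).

ramified

d = 254 ≡ 2 (mod 4), so O_K = ℤ[√254] and disc(K) = 4d = 1016.
disc(K) = 1016 = 2·508, so p = 2 is ramified.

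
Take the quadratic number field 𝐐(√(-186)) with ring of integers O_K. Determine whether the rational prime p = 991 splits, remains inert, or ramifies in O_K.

-186 mod 4 = 2, hence disc K = 4·(-186) = -744 and O_K = ℤ[√-186].
disc(K) = -744 is not divisible by 991; 991 is unramified.
Legendre symbol by Euler's criterion: (-186/991) ≡ (-186)^495 ≡ 1 (mod 991), i.e. (-186/991) = 1.
(-186/991) = 1, so 991 splits.

991 splits in O_K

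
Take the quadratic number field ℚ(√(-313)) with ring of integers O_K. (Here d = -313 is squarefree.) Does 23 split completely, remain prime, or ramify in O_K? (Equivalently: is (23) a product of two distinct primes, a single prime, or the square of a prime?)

d = -313 ≡ 3 (mod 4), so O_K = ℤ[√-313] and disc(K) = 4d = -1252.
Since gcd(23, -1252) = 1 the prime 23 does not ramify.
Legendre symbol by Euler's criterion: (-313/23) ≡ (-313)^11 ≡ 1 (mod 23), i.e. (-313/23) = 1.
(-313/23) = 1, so 23 splits.

splits completely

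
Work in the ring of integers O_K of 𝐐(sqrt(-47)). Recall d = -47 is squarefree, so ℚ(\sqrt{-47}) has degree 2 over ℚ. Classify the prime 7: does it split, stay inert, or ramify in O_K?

p splits

d = -47 ≡ 1 (mod 4), so O_K = ℤ[(1+√-47)/2] and disc(K) = d = -47.
disc(K) = -47 is not divisible by 7; 7 is unramified.
(-47/7) = 2^3 mod 7 = 1, giving Legendre symbol 1.
Legendre symbol 1 ⇒ 7 is split.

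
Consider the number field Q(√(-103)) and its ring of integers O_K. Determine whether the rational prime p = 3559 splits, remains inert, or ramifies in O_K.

Since -103 ≡ 1 mod 4, the ring of integers is ℤ[(1+√-103)/2] with discriminant -103.
Since gcd(3559, -103) = 1 the prime 3559 does not ramify.
Compute (-103/3559) via Euler: 3456^((3559-1)/2) mod 3559 = 3558, so (-103/3559) = -1.
d is a non-residue mod p, hence 3559 remains inert in O_K.

p is inert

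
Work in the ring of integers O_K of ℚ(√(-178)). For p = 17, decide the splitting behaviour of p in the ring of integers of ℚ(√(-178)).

d = -178 ≡ 2 (mod 4), so O_K = ℤ[√-178] and disc(K) = 4d = -712.
17 ∤ -712, so 17 is unramified.
Euler's criterion: (-178)^8 mod 17 = 1. Thus (-178|17) = 1.
(-178/17) = 1, so 17 splits.

splits completely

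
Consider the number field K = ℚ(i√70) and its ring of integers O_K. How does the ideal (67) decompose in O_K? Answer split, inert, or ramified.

d = -70 ≡ 2 (mod 4), so O_K = ℤ[√-70] and disc(K) = 4d = -280.
disc(K) = -280 is not divisible by 67; 67 is unramified.
Legendre symbol by Euler's criterion: (-70/67) ≡ (-70)^33 ≡ 1 (mod 67), i.e. (-70/67) = 1.
d is a quadratic residue mod p, hence 67 splits in O_K.

split — (67) = 𝔭₁𝔭₂ with 𝔭₁ ≠ 𝔭₂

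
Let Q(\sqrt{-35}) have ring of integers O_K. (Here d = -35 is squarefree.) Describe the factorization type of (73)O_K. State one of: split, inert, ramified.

d = -35 ≡ 1 (mod 4), so O_K = ℤ[(1+√-35)/2] and disc(K) = d = -35.
73 ∤ -35, so 73 is unramified.
(-35/73) = 38^36 mod 73 = 1, giving Legendre symbol 1.
d is a quadratic residue mod p, hence 73 splits in O_K.

split — (73) = 𝔭₁𝔭₂ with 𝔭₁ ≠ 𝔭₂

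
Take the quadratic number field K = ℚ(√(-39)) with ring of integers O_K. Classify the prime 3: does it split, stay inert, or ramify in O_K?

-39 mod 4 = 1, hence disc K = -39 and O_K = ℤ[(1+√-39)/2].
Ramification test: 3 | -39. The prime 3 ramifies in K.

ramifies in O_K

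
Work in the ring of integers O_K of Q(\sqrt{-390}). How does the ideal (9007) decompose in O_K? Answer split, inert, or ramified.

-390 mod 4 = 2, hence disc K = 4·(-390) = -1560 and O_K = ℤ[√-390].
Since gcd(9007, -1560) = 1 the prime 9007 does not ramify.
Compute (-390/9007) via Euler: 8617^((9007-1)/2) mod 9007 = 1, so (-390/9007) = 1.
(-390/9007) = 1, so 9007 splits.

p splits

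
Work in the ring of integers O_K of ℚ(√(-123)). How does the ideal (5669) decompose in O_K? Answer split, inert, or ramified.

split

Since -123 ≡ 1 mod 4, the ring of integers is ℤ[(1+√-123)/2] with discriminant -123.
disc(K) = -123 is not divisible by 5669; 5669 is unramified.
(-123/5669) = 5546^2834 mod 5669 = 1, giving Legendre symbol 1.
(-123/5669) = 1, so 5669 splits.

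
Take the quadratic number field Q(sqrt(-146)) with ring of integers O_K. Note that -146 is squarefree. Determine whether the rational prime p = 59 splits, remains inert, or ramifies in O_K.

p is inert

-146 mod 4 = 2, hence disc K = 4·(-146) = -584 and O_K = ℤ[√-146].
disc(K) = -584 is not divisible by 59; 59 is unramified.
Euler's criterion: (-146)^29 mod 59 = 58. Thus (-146|59) = -1.
d is a non-residue mod p, hence 59 remains inert in O_K.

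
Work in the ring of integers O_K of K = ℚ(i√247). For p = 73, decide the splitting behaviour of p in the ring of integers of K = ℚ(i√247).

Since -247 ≡ 1 mod 4, the ring of integers is ℤ[(1+√-247)/2] with discriminant -247.
73 ∤ -247, so 73 is unramified.
Legendre symbol by Euler's criterion: (-247/73) ≡ (-247)^36 ≡ 72 (mod 73), i.e. (-247/73) = -1.
(-247/73) = -1, so 73 is inert.

remains prime (inert)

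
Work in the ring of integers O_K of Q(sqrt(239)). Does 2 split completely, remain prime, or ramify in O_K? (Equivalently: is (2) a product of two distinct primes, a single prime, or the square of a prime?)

239 mod 4 = 3, hence disc K = 4·239 = 956 and O_K = ℤ[√239].
disc(K) = 956 = 2·478, so p = 2 is ramified.

ramified — (2) = 𝔭²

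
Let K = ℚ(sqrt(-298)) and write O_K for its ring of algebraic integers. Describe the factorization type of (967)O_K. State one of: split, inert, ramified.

p is inert

Since -298 ≢ 1 mod 4, the ring of integers is ℤ[√-298] with discriminant 4·(-298) = -1192.
967 ∤ -1192, so 967 is unramified.
Legendre symbol by Euler's criterion: (-298/967) ≡ (-298)^483 ≡ 966 (mod 967), i.e. (-298/967) = -1.
d is a non-residue mod p, hence 967 remains inert in O_K.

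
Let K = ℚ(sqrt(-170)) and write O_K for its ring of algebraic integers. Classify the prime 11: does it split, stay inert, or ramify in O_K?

remains prime (inert)

-170 mod 4 = 2, hence disc K = 4·(-170) = -680 and O_K = ℤ[√-170].
11 ∤ -680, so 11 is unramified.
Euler's criterion: (-170)^5 mod 11 = 10. Thus (-170|11) = -1.
d is a non-residue mod p, hence 11 remains inert in O_K.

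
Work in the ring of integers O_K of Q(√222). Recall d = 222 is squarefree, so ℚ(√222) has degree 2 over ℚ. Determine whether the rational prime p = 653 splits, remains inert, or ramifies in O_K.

remains prime (inert)

222 mod 4 = 2, hence disc K = 4·222 = 888 and O_K = ℤ[√222].
Since gcd(653, 888) = 1 the prime 653 does not ramify.
Euler's criterion: 222^326 mod 653 = 652. Thus (222|653) = -1.
Legendre symbol -1 ⇒ 653 is inert.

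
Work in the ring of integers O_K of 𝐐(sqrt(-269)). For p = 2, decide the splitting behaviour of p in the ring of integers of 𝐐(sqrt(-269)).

ramifies in O_K

Since -269 ≢ 1 mod 4, the ring of integers is ℤ[√-269] with discriminant 4·(-269) = -1076.
Ramification test: 2 | -1076. The prime 2 ramifies in K.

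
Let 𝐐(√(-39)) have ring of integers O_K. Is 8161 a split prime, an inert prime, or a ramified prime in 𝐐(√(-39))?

8161 splits in O_K

-39 mod 4 = 1, hence disc K = -39 and O_K = ℤ[(1+√-39)/2].
Since gcd(8161, -39) = 1 the prime 8161 does not ramify.
Compute (-39/8161) via Euler: 8122^((8161-1)/2) mod 8161 = 1, so (-39/8161) = 1.
d is a quadratic residue mod p, hence 8161 splits in O_K.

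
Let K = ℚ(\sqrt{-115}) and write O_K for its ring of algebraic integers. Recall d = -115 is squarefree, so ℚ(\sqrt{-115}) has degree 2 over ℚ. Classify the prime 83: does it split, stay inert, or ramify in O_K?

83 splits in O_K

-115 mod 4 = 1, hence disc K = -115 and O_K = ℤ[(1+√-115)/2].
Since gcd(83, -115) = 1 the prime 83 does not ramify.
(-115/83) = 51^41 mod 83 = 1, giving Legendre symbol 1.
Legendre symbol 1 ⇒ 83 is split.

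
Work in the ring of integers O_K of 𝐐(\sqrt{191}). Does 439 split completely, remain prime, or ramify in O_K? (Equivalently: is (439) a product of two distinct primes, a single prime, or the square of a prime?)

p splits

d = 191 ≡ 3 (mod 4), so O_K = ℤ[√191] and disc(K) = 4d = 764.
Since gcd(439, 764) = 1 the prime 439 does not ramify.
Euler's criterion: 191^219 mod 439 = 1. Thus (191|439) = 1.
d is a quadratic residue mod p, hence 439 splits in O_K.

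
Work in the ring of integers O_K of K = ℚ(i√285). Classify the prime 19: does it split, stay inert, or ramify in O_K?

ramified

-285 mod 4 = 3, hence disc K = 4·(-285) = -1140 and O_K = ℤ[√-285].
19 divides disc(K) = -1140, so 19 ramifies.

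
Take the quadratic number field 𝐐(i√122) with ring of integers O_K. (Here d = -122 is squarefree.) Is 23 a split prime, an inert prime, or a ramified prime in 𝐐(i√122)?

Since -122 ≢ 1 mod 4, the ring of integers is ℤ[√-122] with discriminant 4·(-122) = -488.
Since gcd(23, -488) = 1 the prime 23 does not ramify.
Legendre symbol by Euler's criterion: (-122/23) ≡ (-122)^11 ≡ 1 (mod 23), i.e. (-122/23) = 1.
Legendre symbol 1 ⇒ 23 is split.

23 splits in O_K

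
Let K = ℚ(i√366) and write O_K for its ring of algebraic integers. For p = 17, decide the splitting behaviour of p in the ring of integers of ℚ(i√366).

splits completely

Since -366 ≢ 1 mod 4, the ring of integers is ℤ[√-366] with discriminant 4·(-366) = -1464.
Since gcd(17, -1464) = 1 the prime 17 does not ramify.
Compute (-366/17) via Euler: 8^((17-1)/2) mod 17 = 1, so (-366/17) = 1.
d is a quadratic residue mod p, hence 17 splits in O_K.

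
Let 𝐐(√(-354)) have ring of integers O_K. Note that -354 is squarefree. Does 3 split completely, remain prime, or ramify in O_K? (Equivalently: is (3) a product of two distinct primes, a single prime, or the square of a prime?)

p ramifies

Since -354 ≢ 1 mod 4, the ring of integers is ℤ[√-354] with discriminant 4·(-354) = -1416.
disc(K) = -1416 = 3·(-472), so p = 3 is ramified.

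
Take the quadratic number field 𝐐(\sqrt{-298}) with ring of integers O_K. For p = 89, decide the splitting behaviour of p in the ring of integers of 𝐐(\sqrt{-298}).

Since -298 ≢ 1 mod 4, the ring of integers is ℤ[√-298] with discriminant 4·(-298) = -1192.
disc(K) = -1192 is not divisible by 89; 89 is unramified.
Euler's criterion: (-298)^44 mod 89 = 88. Thus (-298|89) = -1.
(-298/89) = -1, so 89 is inert.

89 remains inert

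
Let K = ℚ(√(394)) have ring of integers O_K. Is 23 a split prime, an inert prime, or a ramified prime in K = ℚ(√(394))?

d = 394 ≡ 2 (mod 4), so O_K = ℤ[√394] and disc(K) = 4d = 1576.
23 ∤ 1576, so 23 is unramified.
Compute (394/23) via Euler: 3^((23-1)/2) mod 23 = 1, so (394/23) = 1.
d is a quadratic residue mod p, hence 23 splits in O_K.

split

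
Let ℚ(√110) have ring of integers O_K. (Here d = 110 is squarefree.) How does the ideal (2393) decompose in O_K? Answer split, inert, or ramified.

d = 110 ≡ 2 (mod 4), so O_K = ℤ[√110] and disc(K) = 4d = 440.
disc(K) = 440 is not divisible by 2393; 2393 is unramified.
(110/2393) = 110^1196 mod 2393 = 1, giving Legendre symbol 1.
Legendre symbol 1 ⇒ 2393 is split.

split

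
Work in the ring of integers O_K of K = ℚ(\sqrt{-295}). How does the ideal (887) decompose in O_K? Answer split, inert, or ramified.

p splits

Since -295 ≡ 1 mod 4, the ring of integers is ℤ[(1+√-295)/2] with discriminant -295.
887 ∤ -295, so 887 is unramified.
Legendre symbol by Euler's criterion: (-295/887) ≡ (-295)^443 ≡ 1 (mod 887), i.e. (-295/887) = 1.
(-295/887) = 1, so 887 splits.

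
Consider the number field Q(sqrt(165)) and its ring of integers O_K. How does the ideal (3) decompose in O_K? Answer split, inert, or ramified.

165 mod 4 = 1, hence disc K = 165 and O_K = ℤ[(1+√165)/2].
disc(K) = 165 = 3·55, so p = 3 is ramified.

ramified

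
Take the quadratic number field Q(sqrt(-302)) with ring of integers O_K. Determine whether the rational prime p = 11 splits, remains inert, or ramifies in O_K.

inert — (11) stays prime in O_K

Since -302 ≢ 1 mod 4, the ring of integers is ℤ[√-302] with discriminant 4·(-302) = -1208.
11 ∤ -1208, so 11 is unramified.
Legendre symbol by Euler's criterion: (-302/11) ≡ (-302)^5 ≡ 10 (mod 11), i.e. (-302/11) = -1.
(-302/11) = -1, so 11 is inert.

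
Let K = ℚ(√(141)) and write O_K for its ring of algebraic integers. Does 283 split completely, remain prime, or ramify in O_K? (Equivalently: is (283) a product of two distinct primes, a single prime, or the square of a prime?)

d = 141 ≡ 1 (mod 4), so O_K = ℤ[(1+√141)/2] and disc(K) = d = 141.
disc(K) = 141 is not divisible by 283; 283 is unramified.
Euler's criterion: 141^141 mod 283 = 1. Thus (141|283) = 1.
(141/283) = 1, so 283 splits.

split — (283) = 𝔭₁𝔭₂ with 𝔭₁ ≠ 𝔭₂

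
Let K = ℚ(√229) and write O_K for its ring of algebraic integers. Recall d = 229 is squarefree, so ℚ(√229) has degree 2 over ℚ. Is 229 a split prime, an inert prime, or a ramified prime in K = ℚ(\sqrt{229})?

Since 229 ≡ 1 mod 4, the ring of integers is ℤ[(1+√229)/2] with discriminant 229.
Ramification test: 229 | 229. The prime 229 ramifies in K.

ramified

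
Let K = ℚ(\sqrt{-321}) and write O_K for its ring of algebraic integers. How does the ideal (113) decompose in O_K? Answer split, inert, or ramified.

split

-321 mod 4 = 3, hence disc K = 4·(-321) = -1284 and O_K = ℤ[√-321].
disc(K) = -1284 is not divisible by 113; 113 is unramified.
(-321/113) = 18^56 mod 113 = 1, giving Legendre symbol 1.
Legendre symbol 1 ⇒ 113 is split.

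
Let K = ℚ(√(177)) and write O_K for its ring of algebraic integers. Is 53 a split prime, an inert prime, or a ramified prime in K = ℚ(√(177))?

d = 177 ≡ 1 (mod 4), so O_K = ℤ[(1+√177)/2] and disc(K) = d = 177.
53 ∤ 177, so 53 is unramified.
Compute (177/53) via Euler: 18^((53-1)/2) mod 53 = 52, so (177/53) = -1.
Legendre symbol -1 ⇒ 53 is inert.

p is inert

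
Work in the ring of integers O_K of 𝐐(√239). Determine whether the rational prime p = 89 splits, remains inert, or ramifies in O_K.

d = 239 ≡ 3 (mod 4), so O_K = ℤ[√239] and disc(K) = 4d = 956.
Since gcd(89, 956) = 1 the prime 89 does not ramify.
Legendre symbol by Euler's criterion: (239/89) ≡ 239^44 ≡ 88 (mod 89), i.e. (239/89) = -1.
d is a non-residue mod p, hence 89 remains inert in O_K.

p is inert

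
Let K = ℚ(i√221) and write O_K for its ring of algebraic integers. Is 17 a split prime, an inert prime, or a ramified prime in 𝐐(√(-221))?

p ramifies

-221 mod 4 = 3, hence disc K = 4·(-221) = -884 and O_K = ℤ[√-221].
disc(K) = -884 = 17·(-52), so p = 17 is ramified.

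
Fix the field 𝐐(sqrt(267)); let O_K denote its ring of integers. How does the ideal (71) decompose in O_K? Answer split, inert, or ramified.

d = 267 ≡ 3 (mod 4), so O_K = ℤ[√267] and disc(K) = 4d = 1068.
disc(K) = 1068 is not divisible by 71; 71 is unramified.
Compute (267/71) via Euler: 54^((71-1)/2) mod 71 = 1, so (267/71) = 1.
(267/71) = 1, so 71 splits.

71 splits in O_K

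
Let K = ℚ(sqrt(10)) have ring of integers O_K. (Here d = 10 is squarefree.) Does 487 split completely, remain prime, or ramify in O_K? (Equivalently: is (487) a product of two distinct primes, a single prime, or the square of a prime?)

487 remains inert

Since 10 ≢ 1 mod 4, the ring of integers is ℤ[√10] with discriminant 4·10 = 40.
Since gcd(487, 40) = 1 the prime 487 does not ramify.
(10/487) = 10^243 mod 487 = 486, giving Legendre symbol -1.
d is a non-residue mod p, hence 487 remains inert in O_K.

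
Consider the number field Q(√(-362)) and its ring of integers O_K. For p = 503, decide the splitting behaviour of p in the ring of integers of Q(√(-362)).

-362 mod 4 = 2, hence disc K = 4·(-362) = -1448 and O_K = ℤ[√-362].
503 ∤ -1448, so 503 is unramified.
Legendre symbol by Euler's criterion: (-362/503) ≡ (-362)^251 ≡ 1 (mod 503), i.e. (-362/503) = 1.
d is a quadratic residue mod p, hence 503 splits in O_K.

503 splits in O_K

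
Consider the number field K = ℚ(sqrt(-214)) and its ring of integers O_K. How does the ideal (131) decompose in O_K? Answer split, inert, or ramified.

splits completely

-214 mod 4 = 2, hence disc K = 4·(-214) = -856 and O_K = ℤ[√-214].
131 ∤ -856, so 131 is unramified.
(-214/131) = 48^65 mod 131 = 1, giving Legendre symbol 1.
d is a quadratic residue mod p, hence 131 splits in O_K.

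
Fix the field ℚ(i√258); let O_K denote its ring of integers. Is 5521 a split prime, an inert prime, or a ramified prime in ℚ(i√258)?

p splits

d = -258 ≡ 2 (mod 4), so O_K = ℤ[√-258] and disc(K) = 4d = -1032.
5521 ∤ -1032, so 5521 is unramified.
Euler's criterion: (-258)^2760 mod 5521 = 1. Thus (-258|5521) = 1.
Legendre symbol 1 ⇒ 5521 is split.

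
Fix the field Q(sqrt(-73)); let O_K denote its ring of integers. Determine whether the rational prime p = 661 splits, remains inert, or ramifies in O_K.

splits completely

d = -73 ≡ 3 (mod 4), so O_K = ℤ[√-73] and disc(K) = 4d = -292.
disc(K) = -292 is not divisible by 661; 661 is unramified.
Compute (-73/661) via Euler: 588^((661-1)/2) mod 661 = 1, so (-73/661) = 1.
Legendre symbol 1 ⇒ 661 is split.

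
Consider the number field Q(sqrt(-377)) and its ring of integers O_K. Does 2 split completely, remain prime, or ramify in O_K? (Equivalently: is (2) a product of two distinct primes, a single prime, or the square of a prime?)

ramified

d = -377 ≡ 3 (mod 4), so O_K = ℤ[√-377] and disc(K) = 4d = -1508.
Ramification test: 2 | -1508. The prime 2 ramifies in K.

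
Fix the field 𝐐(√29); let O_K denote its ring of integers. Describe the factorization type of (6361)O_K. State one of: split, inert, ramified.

d = 29 ≡ 1 (mod 4), so O_K = ℤ[(1+√29)/2] and disc(K) = d = 29.
disc(K) = 29 is not divisible by 6361; 6361 is unramified.
Compute (29/6361) via Euler: 29^((6361-1)/2) mod 6361 = 6360, so (29/6361) = -1.
(29/6361) = -1, so 6361 is inert.

inert — (6361) stays prime in O_K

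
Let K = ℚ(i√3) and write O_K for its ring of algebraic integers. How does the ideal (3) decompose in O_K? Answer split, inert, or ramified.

d = -3 ≡ 1 (mod 4), so O_K = ℤ[(1+√-3)/2] and disc(K) = d = -3.
Ramification test: 3 | -3. The prime 3 ramifies in K.

ramified — (3) = 𝔭²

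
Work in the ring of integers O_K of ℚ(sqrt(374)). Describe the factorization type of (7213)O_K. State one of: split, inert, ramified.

374 mod 4 = 2, hence disc K = 4·374 = 1496 and O_K = ℤ[√374].
disc(K) = 1496 is not divisible by 7213; 7213 is unramified.
Legendre symbol by Euler's criterion: (374/7213) ≡ 374^3606 ≡ 7212 (mod 7213), i.e. (374/7213) = -1.
Legendre symbol -1 ⇒ 7213 is inert.

inert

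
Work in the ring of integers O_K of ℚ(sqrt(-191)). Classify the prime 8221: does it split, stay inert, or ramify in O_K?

splits completely

Since -191 ≡ 1 mod 4, the ring of integers is ℤ[(1+√-191)/2] with discriminant -191.
8221 ∤ -191, so 8221 is unramified.
Legendre symbol by Euler's criterion: (-191/8221) ≡ (-191)^4110 ≡ 1 (mod 8221), i.e. (-191/8221) = 1.
(-191/8221) = 1, so 8221 splits.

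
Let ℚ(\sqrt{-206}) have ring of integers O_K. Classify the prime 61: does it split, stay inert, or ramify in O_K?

inert

-206 mod 4 = 2, hence disc K = 4·(-206) = -824 and O_K = ℤ[√-206].
Since gcd(61, -824) = 1 the prime 61 does not ramify.
Compute (-206/61) via Euler: 38^((61-1)/2) mod 61 = 60, so (-206/61) = -1.
d is a non-residue mod p, hence 61 remains inert in O_K.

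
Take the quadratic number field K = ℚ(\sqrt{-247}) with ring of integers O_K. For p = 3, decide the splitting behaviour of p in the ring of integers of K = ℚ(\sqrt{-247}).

d = -247 ≡ 1 (mod 4), so O_K = ℤ[(1+√-247)/2] and disc(K) = d = -247.
Since gcd(3, -247) = 1 the prime 3 does not ramify.
Euler's criterion: (-247)^1 mod 3 = 2. Thus (-247|3) = -1.
(-247/3) = -1, so 3 is inert.

inert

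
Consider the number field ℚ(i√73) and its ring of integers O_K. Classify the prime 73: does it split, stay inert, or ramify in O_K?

d = -73 ≡ 3 (mod 4), so O_K = ℤ[√-73] and disc(K) = 4d = -292.
Ramification test: 73 | -292. The prime 73 ramifies in K.

73 is ramified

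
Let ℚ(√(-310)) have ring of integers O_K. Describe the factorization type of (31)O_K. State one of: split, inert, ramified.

ramified

-310 mod 4 = 2, hence disc K = 4·(-310) = -1240 and O_K = ℤ[√-310].
31 divides disc(K) = -1240, so 31 ramifies.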